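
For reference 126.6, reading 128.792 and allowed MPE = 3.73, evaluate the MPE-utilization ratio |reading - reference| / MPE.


e = indication - reference = 128.792 - 126.6 = 2.1920
|e| = 2.1920
ratio = |e| / MPE = 2.1920 / 3.73
ratio = 0.5877

0.5877


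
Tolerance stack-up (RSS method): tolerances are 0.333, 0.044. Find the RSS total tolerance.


RSS = sqrt(0.333^2 + 0.044^2)
= sqrt(0.112825)
= 0.3359

0.3359


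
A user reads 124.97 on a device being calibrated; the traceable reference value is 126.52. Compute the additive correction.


Correction = standard - reading
= 126.52 - 124.97
= 1.5500

1.5500


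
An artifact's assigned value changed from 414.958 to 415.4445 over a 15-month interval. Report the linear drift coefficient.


rate = (v2 - v1) / months
= (415.4445 - 414.958) / 15
= 0.4865 / 15
= 0.0324

0.0324


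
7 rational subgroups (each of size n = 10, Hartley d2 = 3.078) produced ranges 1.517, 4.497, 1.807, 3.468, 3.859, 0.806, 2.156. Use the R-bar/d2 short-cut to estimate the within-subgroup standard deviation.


R_bar = (1.517 + 4.497 + 1.807 + 3.468 + 3.859 + 0.806 + 2.156) / 7
R_bar = 18.11 / 7 = 2.5871429
sigma_hat = R_bar / d2 = 2.5871429 / 3.078 = 0.8405

0.8405


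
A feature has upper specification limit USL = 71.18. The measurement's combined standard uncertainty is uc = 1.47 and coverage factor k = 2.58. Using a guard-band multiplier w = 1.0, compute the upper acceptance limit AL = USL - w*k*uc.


U = k * uc = 2.58 * 1.47 = 3.7926
guard band g = w * U = 1.0 * 3.7926 = 3.7926
AL = USL - g = 71.18 - 3.7926
AL = 67.3874

67.3874


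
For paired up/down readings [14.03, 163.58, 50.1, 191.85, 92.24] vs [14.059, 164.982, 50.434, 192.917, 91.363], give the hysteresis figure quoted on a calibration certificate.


|14.03 - 14.059| = 0.0290
|163.58 - 164.982| = 1.4020
|50.1 - 50.434| = 0.3340
|191.85 - 192.917| = 1.0670
|92.24 - 91.363| = 0.8770
hysteresis = max(diffs) = 1.4020

1.4020


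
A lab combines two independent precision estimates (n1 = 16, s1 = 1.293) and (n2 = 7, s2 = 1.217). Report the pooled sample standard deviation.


s_p = sqrt(((n1-1)*s1^2 + (n2-1)*s2^2) / (n1+n2-2))
numerator = (16-1)*1.293^2 + (7-1)*1.217^2 = 25.077735 + 8.886534 = 33.964269
denominator = 16 + 7 - 2 = 21
s_p^2 = 33.964269 / 21 = 1.6173461
s_p = sqrt(1.6173461) = 1.2717

1.2717


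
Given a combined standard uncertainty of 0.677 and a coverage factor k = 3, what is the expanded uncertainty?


U = k * uc
U = 3 * 0.677
U = 2.0310

2.0310


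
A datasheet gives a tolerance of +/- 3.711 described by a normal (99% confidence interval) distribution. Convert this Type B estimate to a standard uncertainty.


u_B = half_width / 2.576
u_B = 3.711 / 2.576
u_B = 1.4406

1.4406


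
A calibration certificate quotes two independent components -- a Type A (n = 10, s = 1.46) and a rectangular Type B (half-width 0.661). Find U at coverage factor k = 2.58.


u_A = s / sqrt(n) = 1.46 / sqrt(10) = 0.46169254
u_B = half_width / sqrt(3) = 0.661 / sqrt(3) = 0.38162853
uc = sqrt(u_A^2 + u_B^2) = sqrt(0.46169254^2 + 0.38162853^2) = 0.59899945
U = k * uc = 2.58 * 0.59899945
U = 1.5454

1.5454


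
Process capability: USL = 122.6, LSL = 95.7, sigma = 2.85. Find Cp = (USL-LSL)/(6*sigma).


Cp = (USL - LSL) / (6 * sigma)
= (122.6 - 95.7) / (6 * 2.85)
= 26.9000 / 17.1000
= 1.5731

1.5731


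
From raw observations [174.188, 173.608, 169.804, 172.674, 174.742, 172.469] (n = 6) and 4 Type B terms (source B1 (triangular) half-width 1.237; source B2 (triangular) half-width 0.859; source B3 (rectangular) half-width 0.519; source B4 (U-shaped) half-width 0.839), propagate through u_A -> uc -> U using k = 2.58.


mean = (174.188 + 173.608 + 169.804 + 172.674 + 174.742 + 172.469) / 6 = 172.9141667
s = sqrt(sum((x - mean)^2)/(n-1)) = 1.753512
u_A = s / sqrt(n) = 1.753512 / sqrt(6) = 0.71586828
u_B1 = 1.237 / sqrt(6) = 0.50500314
u_B2 = 0.859 / sqrt(6) = 0.35068528
u_B3 = 0.519 / sqrt(3) = 0.29964479
u_B4 = 0.839 / sqrt(2) = 0.59326259
uc = sqrt(0.71586828^2 + 0.50500314^2 + 0.35068528^2 + 0.29964479^2 + 0.59326259^2) = 1.1542198
U = k * uc = 2.58 * 1.1542198
U = 2.9779

2.9779


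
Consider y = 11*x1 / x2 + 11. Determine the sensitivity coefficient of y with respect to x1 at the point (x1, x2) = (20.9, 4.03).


y = 11*x1 / x2 + 11
dy/dx1 = 11/x2
Evaluate at x2 = 4.03: c1 = 11 / 4.03
c1 = 2.7295

2.7295


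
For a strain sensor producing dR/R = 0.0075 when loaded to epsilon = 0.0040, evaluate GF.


GF = (dR/R) / epsilon
= 0.0075 / 0.0040
= 1.8750

1.8750


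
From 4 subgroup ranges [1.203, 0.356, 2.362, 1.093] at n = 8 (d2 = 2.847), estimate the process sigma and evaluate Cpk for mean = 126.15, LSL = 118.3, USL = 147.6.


R_bar = (1.203 + 0.356 + 2.362 + 1.093) / 4 = 1.2535
sigma = R_bar / d2 = 1.2535 / 2.847 = 0.44028802
Cp = (USL - LSL)/(6*sigma) = (147.6 - 118.3)/(6*0.44028802) = 11.0912
Cpu = (147.6 - 126.15)/(3*0.44028802) = 16.2394
Cpl = (126.15 - 118.3)/(3*0.44028802) = 5.9431
Cpk = min(Cpu, Cpl) = 5.9431

5.9431


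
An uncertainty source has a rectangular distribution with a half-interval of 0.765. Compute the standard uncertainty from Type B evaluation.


u_B = half_width / sqrt(3)
u_B = 0.765 / 1.7320508
u_B = 0.4417

0.4417


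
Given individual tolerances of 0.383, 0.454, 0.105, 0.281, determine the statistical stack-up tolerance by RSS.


RSS = sqrt(0.383^2 + 0.454^2 + 0.105^2 + 0.281^2)
= sqrt(0.442791)
= 0.6654

0.6654


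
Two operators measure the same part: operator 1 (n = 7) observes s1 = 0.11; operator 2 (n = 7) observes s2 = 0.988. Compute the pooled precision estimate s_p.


s_p = sqrt(((n1-1)*s1^2 + (n2-1)*s2^2) / (n1+n2-2))
numerator = (7-1)*0.11^2 + (7-1)*0.988^2 = 0.0726 + 5.856864 = 5.929464
denominator = 7 + 7 - 2 = 12
s_p^2 = 5.929464 / 12 = 0.494122
s_p = sqrt(0.494122) = 0.7029

0.7029


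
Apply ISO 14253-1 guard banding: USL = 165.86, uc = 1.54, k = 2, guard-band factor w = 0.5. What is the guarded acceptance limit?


U = k * uc = 2 * 1.54 = 3.08
guard band g = w * U = 0.5 * 3.08 = 1.54
AL = USL - g = 165.86 - 1.54
AL = 164.3200

164.3200


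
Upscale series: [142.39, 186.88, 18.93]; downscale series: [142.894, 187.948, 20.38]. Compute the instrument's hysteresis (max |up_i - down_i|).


|142.39 - 142.894| = 0.5040
|186.88 - 187.948| = 1.0680
|18.93 - 20.38| = 1.4500
hysteresis = max(diffs) = 1.4500

1.4500


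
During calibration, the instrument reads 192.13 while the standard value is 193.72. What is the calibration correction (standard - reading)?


Correction = standard - reading
= 193.72 - 192.13
= 1.5900

1.5900


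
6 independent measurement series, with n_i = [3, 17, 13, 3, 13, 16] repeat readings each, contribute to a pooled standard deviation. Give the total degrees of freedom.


nu = sum_i (n_i - 1)
nu = ((3 - 1) + (17 - 1) + (13 - 1) + (3 - 1) + (13 - 1) + (16 - 1))
nu = 2 + 16 + 12 + 2 + 12 + 15
nu = 59

59


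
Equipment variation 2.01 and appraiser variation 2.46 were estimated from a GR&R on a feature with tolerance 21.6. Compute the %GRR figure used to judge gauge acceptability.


GRR = sqrt(EV^2 + AV^2) = sqrt(2.01^2 + 2.46^2) = 3.1767436
%GRR = GRR / tol * 100 = 3.1767436 / 21.6 * 100
%GRR = 14.7071

14.7071


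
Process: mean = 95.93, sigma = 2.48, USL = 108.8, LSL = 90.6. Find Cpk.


Cpu = (USL - mean) / (3*sigma) = (108.8 - 95.93) / (3*2.48) = 1.7298
Cpl = (mean - LSL) / (3*sigma) = (95.93 - 90.6) / (3*2.48) = 0.7164
Cpk = min(Cpu, Cpl) = 0.7164

0.7164


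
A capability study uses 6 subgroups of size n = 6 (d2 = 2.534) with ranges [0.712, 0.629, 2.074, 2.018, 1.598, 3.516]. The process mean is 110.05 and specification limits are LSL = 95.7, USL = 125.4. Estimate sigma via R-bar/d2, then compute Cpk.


R_bar = (0.712 + 0.629 + 2.074 + 2.018 + 1.598 + 3.516) / 6 = 1.7578333
sigma = R_bar / d2 = 1.7578333 / 2.534 = 0.69369901
Cp = (USL - LSL)/(6*sigma) = (125.4 - 95.7)/(6*0.69369901) = 7.1357
Cpu = (125.4 - 110.05)/(3*0.69369901) = 7.3759
Cpl = (110.05 - 95.7)/(3*0.69369901) = 6.8954
Cpk = min(Cpu, Cpl) = 6.8954

6.8954


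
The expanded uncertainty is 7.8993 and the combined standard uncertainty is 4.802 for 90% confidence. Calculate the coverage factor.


k = U / uc
k = 7.8993 / 4.802
k = 1.645

1.645


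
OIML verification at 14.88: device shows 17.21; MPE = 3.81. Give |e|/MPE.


e = indication - reference = 17.21 - 14.88 = 2.3300
|e| = 2.3300
ratio = |e| / MPE = 2.3300 / 3.81
ratio = 0.6115

0.6115


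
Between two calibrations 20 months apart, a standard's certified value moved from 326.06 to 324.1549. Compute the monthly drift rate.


rate = (v2 - v1) / months
= (324.1549 - 326.06) / 20
= -1.9051 / 20
= -0.0953

-0.0953


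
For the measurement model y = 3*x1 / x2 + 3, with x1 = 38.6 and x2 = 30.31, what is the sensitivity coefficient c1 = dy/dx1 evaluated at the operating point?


y = 3*x1 / x2 + 3
dy/dx1 = 3/x2
Evaluate at x2 = 30.31: c1 = 3 / 30.31
c1 = 0.0990

0.0990


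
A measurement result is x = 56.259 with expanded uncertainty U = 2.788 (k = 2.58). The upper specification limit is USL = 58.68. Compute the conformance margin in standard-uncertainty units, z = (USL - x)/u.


u = U / k = 2.788 / 2.58 = 1.0806202
margin = |USL - x| = |58.68 - 56.259| = 2.421
z = margin / u = 2.421 / 1.0806202
z = 2.2404

2.2404


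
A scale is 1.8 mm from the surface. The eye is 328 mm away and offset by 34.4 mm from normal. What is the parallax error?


error = h * offset / d
= 1.8 * 34.4 / 328
= 0.1888

0.1888


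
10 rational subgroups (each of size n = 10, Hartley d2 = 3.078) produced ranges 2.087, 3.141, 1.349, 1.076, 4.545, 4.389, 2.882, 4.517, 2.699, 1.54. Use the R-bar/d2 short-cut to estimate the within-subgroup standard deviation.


R_bar = (2.087 + 3.141 + 1.349 + 1.076 + 4.545 + 4.389 + 2.882 + 4.517 + 2.699 + 1.54) / 10
R_bar = 28.225 / 10 = 2.8225
sigma_hat = R_bar / d2 = 2.8225 / 3.078 = 0.9170

0.9170


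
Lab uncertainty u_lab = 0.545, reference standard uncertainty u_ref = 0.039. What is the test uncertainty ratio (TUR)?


TUR = u_lab / u_ref
= 0.545 / 0.039
= 13.9744

13.9744


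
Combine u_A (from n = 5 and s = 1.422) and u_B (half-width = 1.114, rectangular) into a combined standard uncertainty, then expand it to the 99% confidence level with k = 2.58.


u_A = s / sqrt(n) = 1.422 / sqrt(5) = 0.63593773
u_B = half_width / sqrt(3) = 1.114 / sqrt(3) = 0.6431682
uc = sqrt(u_A^2 + u_B^2) = sqrt(0.63593773^2 + 0.6431682^2) = 0.90447893
U = k * uc = 2.58 * 0.90447893
U = 2.3336

2.3336


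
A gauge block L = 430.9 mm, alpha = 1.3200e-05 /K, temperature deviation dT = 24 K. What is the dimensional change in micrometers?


dL = L * alpha * dT
= 430.9 * 1.3200e-05 * 24
= 0.1365091 mm
dL_um = 0.1365091 * 1000 = 136.5091 um

136.5091


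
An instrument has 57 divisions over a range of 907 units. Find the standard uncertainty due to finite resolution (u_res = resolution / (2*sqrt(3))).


resolution = range / divisions
resolution = 907 / 57 = 15.912281
u_res = resolution / (2*sqrt(3))
u_res = 15.912281 / 3.4641016
u_res = 4.5935

4.5935


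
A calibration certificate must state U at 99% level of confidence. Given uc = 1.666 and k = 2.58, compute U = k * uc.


U = k * uc
U = 2.58 * 1.666
U = 4.2983

4.2983


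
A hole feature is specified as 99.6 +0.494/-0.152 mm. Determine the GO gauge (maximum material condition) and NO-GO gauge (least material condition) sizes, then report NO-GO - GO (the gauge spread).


GO = nominal - lower_tol (smallest hole = maximum material condition)
GO = 99.6 - 0.152 = 99.448
NO-GO = nominal + upper_tol (largest hole = least material condition)
NO-GO = 99.6 + 0.494 = 100.094
spread = NO-GO - GO = 100.094 - 99.448 = 0.6460

0.6460


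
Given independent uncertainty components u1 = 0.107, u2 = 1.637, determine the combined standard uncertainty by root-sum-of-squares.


uc = sqrt(0.107^2 + 1.637^2)
uc = sqrt(2.691218)
uc = 1.6405

1.6405


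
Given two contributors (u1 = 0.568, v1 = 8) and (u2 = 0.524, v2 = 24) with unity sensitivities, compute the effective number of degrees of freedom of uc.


uc = sqrt(u1^2 + u2^2) = sqrt(0.568^2 + 0.524^2) = 0.77278716
v_eff = uc^4 / (u1^4/v1 + u2^4/v2)
= 0.77278716^4 / (0.568^4/8 + 0.524^4/24)
= 0.35664783 / 0.016152113
v_eff = 22.0806

22.0806


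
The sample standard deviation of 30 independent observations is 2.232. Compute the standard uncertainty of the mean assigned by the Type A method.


u_A = s / sqrt(n)
u_A = 2.232 / sqrt(30)
u_A = 2.232 / 5.4772256
u_A = 0.4075

0.4075


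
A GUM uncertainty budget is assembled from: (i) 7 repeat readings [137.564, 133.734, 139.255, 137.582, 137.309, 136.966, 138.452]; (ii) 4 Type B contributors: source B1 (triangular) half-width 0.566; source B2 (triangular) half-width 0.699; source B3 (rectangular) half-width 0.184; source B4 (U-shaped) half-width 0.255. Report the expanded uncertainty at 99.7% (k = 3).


mean = (137.564 + 133.734 + 139.255 + 137.582 + 137.309 + 136.966 + 138.452) / 7 = 137.266
s = sqrt(sum((x - mean)^2)/(n-1)) = 1.7377308
u_A = s / sqrt(n) = 1.7377308 / sqrt(7) = 0.65680051
u_B1 = 0.566 / sqrt(6) = 0.23106853
u_B2 = 0.699 / sqrt(6) = 0.28536556
u_B3 = 0.184 / sqrt(3) = 0.10623245
u_B4 = 0.255 / sqrt(2) = 0.18031223
uc = sqrt(0.65680051^2 + 0.23106853^2 + 0.28536556^2 + 0.10623245^2 + 0.18031223^2) = 0.78103195
U = k * uc = 3 * 0.78103195
U = 2.3431

2.3431


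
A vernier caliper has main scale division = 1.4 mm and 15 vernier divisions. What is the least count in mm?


LC = MSD / n_div
= 1.4 / 15
= 0.0933

0.0933


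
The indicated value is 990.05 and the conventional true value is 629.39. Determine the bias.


Systematic error = measured - true
= 990.05 - 629.39
= 360.6600

360.6600


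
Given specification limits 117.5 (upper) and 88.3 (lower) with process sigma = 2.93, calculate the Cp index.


Cp = (USL - LSL) / (6 * sigma)
= (117.5 - 88.3) / (6 * 2.93)
= 29.2000 / 17.5800
= 1.6610

1.6610


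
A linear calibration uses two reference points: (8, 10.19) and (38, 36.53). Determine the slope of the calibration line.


slope = (y2 - y1) / (x2 - x1)
= (36.53 - 10.19) / (38 - 8)
= 26.3400 / 30
= 0.8780

0.8780


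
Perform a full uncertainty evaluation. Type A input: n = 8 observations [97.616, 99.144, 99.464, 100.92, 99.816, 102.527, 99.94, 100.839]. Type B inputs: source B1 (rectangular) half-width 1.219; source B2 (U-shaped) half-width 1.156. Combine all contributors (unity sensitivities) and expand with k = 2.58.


mean = (97.616 + 99.144 + 99.464 + 100.92 + 99.816 + 102.527 + 99.94 + 100.839) / 8 = 100.03325
s = sqrt(sum((x - mean)^2)/(n-1)) = 1.4475669
u_A = s / sqrt(n) = 1.4475669 / sqrt(8) = 0.51179219
u_B1 = 1.219 / sqrt(3) = 0.70378998
u_B2 = 1.156 / sqrt(2) = 0.81741544
uc = sqrt(0.51179219^2 + 0.70378998^2 + 0.81741544^2) = 1.1939094
U = k * uc = 2.58 * 1.1939094
U = 3.0803

3.0803


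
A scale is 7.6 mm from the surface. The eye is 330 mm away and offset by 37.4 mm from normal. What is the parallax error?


error = h * offset / d
= 7.6 * 37.4 / 330
= 0.8613

0.8613


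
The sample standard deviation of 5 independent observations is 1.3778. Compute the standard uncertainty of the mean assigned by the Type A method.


u_A = s / sqrt(n)
u_A = 1.3778 / sqrt(5)
u_A = 1.3778 / 2.236068
u_A = 0.6162

0.6162


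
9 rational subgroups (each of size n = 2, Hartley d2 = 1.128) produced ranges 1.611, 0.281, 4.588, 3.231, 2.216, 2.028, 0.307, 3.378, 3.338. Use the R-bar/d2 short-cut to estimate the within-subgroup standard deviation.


R_bar = (1.611 + 0.281 + 4.588 + 3.231 + 2.216 + 2.028 + 0.307 + 3.378 + 3.338) / 9
R_bar = 20.978 / 9 = 2.3308889
sigma_hat = R_bar / d2 = 2.3308889 / 1.128 = 2.0664

2.0664


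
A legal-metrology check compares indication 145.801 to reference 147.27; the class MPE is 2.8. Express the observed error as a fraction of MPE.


e = indication - reference = 145.801 - 147.27 = -1.4690
|e| = 1.4690
ratio = |e| / MPE = 1.4690 / 2.8
ratio = 0.5246

0.5246


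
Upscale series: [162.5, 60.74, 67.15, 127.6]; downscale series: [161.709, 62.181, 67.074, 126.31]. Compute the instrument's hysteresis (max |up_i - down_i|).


|162.5 - 161.709| = 0.7910
|60.74 - 62.181| = 1.4410
|67.15 - 67.074| = 0.0760
|127.6 - 126.31| = 1.2900
hysteresis = max(diffs) = 1.4410

1.4410


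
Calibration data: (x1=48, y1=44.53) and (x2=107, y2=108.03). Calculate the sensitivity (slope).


slope = (y2 - y1) / (x2 - x1)
= (108.03 - 44.53) / (107 - 48)
= 63.5000 / 59
= 1.0763

1.0763


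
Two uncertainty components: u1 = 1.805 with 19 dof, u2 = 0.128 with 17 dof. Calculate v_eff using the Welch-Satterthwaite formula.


uc = sqrt(u1^2 + u2^2) = sqrt(1.805^2 + 0.128^2) = 1.8095328
v_eff = uc^4 / (u1^4/v1 + u2^4/v2)
= 1.8095328^4 / (1.805^4/19 + 0.128^4/17)
= 10.721754 / 0.55868563
v_eff = 19.1910

19.1910


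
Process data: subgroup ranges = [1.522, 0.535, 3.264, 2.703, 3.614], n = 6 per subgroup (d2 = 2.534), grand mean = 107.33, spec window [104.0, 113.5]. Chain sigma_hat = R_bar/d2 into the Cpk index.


R_bar = (1.522 + 0.535 + 3.264 + 2.703 + 3.614) / 5 = 2.3276
sigma = R_bar / d2 = 2.3276 / 2.534 = 0.91854775
Cp = (USL - LSL)/(6*sigma) = (113.5 - 104.0)/(6*0.91854775) = 1.7237
Cpu = (113.5 - 107.33)/(3*0.91854775) = 2.2390
Cpl = (107.33 - 104.0)/(3*0.91854775) = 1.2084
Cpk = min(Cpu, Cpl) = 1.2084

1.2084


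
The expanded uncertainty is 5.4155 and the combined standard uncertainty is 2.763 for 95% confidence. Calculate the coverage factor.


k = U / uc
k = 5.4155 / 2.763
k = 1.96

1.96


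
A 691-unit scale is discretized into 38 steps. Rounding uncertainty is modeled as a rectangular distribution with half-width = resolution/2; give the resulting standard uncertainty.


resolution = range / divisions
resolution = 691 / 38 = 18.184211
u_res = resolution / (2*sqrt(3))
u_res = 18.184211 / 3.4641016
u_res = 5.2493

5.2493


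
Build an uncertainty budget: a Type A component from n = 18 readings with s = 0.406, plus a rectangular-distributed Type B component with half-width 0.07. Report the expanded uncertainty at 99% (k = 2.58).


u_A = s / sqrt(n) = 0.406 / sqrt(18) = 0.095695118
u_B = half_width / sqrt(3) = 0.07 / sqrt(3) = 0.040414519
uc = sqrt(u_A^2 + u_B^2) = sqrt(0.095695118^2 + 0.040414519^2) = 0.1038792
U = k * uc = 2.58 * 0.1038792
U = 0.2680

0.2680


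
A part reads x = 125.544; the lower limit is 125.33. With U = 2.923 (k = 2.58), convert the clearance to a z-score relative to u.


u = U / k = 2.923 / 2.58 = 1.1329457
margin = |LSL - x| = |125.33 - 125.544| = 0.214
z = margin / u = 0.214 / 1.1329457
z = 0.1889

0.1889


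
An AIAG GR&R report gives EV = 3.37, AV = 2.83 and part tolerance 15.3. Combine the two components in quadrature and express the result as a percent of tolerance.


GRR = sqrt(EV^2 + AV^2) = sqrt(3.37^2 + 2.83^2) = 4.400659
%GRR = GRR / tol * 100 = 4.400659 / 15.3 * 100
%GRR = 28.7625

28.7625


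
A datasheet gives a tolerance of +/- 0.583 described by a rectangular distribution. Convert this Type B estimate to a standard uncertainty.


u_B = half_width / sqrt(3)
u_B = 0.583 / 1.7320508
u_B = 0.3366

0.3366


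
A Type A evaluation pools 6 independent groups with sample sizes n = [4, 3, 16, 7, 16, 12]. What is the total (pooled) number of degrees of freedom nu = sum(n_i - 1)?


nu = sum_i (n_i - 1)
nu = ((4 - 1) + (3 - 1) + (16 - 1) + (7 - 1) + (16 - 1) + (12 - 1))
nu = 3 + 2 + 15 + 6 + 15 + 11
nu = 52

52


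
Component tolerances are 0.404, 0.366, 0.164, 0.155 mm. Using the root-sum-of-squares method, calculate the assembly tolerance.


RSS = sqrt(0.404^2 + 0.366^2 + 0.164^2 + 0.155^2)
= sqrt(0.348093)
= 0.5900

0.5900


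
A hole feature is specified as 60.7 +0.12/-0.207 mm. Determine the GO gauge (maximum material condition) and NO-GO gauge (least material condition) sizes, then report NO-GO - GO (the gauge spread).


GO = nominal - lower_tol (smallest hole = maximum material condition)
GO = 60.7 - 0.207 = 60.493
NO-GO = nominal + upper_tol (largest hole = least material condition)
NO-GO = 60.7 + 0.12 = 60.82
spread = NO-GO - GO = 60.82 - 60.493 = 0.3270

0.3270


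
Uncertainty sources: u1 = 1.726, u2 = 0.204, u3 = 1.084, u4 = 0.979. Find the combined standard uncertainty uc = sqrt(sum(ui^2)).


uc = sqrt(1.726^2 + 0.204^2 + 1.084^2 + 0.979^2)
uc = sqrt(5.154189)
uc = 2.2703

2.2703


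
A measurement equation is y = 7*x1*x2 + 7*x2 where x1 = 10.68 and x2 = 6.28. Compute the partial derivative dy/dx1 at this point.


y = 7*x1*x2 + 7*x2
dy/dx1 = 7*x2
Evaluate at x2 = 6.28: c1 = 7 * 6.28
c1 = 43.9600

43.9600


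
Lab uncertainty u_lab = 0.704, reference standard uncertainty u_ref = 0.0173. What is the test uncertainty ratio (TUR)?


TUR = u_lab / u_ref
= 0.704 / 0.0173
= 40.6936

40.6936


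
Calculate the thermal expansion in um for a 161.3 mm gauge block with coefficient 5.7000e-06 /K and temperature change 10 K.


dL = L * alpha * dT
= 161.3 * 5.7000e-06 * 10
= 0.0091941 mm
dL_um = 0.0091941 * 1000 = 9.1941 um

9.1941


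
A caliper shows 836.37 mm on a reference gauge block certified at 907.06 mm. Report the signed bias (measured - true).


Systematic error = measured - true
= 836.37 - 907.06
= -70.6900

-70.6900


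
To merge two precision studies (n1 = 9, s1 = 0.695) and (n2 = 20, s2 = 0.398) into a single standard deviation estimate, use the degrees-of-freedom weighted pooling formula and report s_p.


s_p = sqrt(((n1-1)*s1^2 + (n2-1)*s2^2) / (n1+n2-2))
numerator = (9-1)*0.695^2 + (20-1)*0.398^2 = 3.8642 + 3.009676 = 6.873876
denominator = 9 + 20 - 2 = 27
s_p^2 = 6.873876 / 27 = 0.254588
s_p = sqrt(0.254588) = 0.5046

0.5046


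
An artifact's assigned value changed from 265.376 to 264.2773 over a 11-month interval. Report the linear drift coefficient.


rate = (v2 - v1) / months
= (264.2773 - 265.376) / 11
= -1.0987 / 11
= -0.0999

-0.0999


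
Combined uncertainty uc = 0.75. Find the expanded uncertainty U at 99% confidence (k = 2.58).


U = k * uc
U = 2.58 * 0.75
U = 1.9350

1.9350


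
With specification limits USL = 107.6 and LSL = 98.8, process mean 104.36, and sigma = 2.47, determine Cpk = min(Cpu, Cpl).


Cpu = (USL - mean) / (3*sigma) = (107.6 - 104.36) / (3*2.47) = 0.4372
Cpl = (mean - LSL) / (3*sigma) = (104.36 - 98.8) / (3*2.47) = 0.7503
Cpk = min(Cpu, Cpl) = 0.4372

0.4372


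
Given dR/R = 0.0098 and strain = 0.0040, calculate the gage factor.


GF = (dR/R) / epsilon
= 0.0098 / 0.0040
= 2.4500

2.4500


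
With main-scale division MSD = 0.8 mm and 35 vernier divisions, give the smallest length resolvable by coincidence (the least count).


LC = MSD / n_div
= 0.8 / 35
= 0.0229

0.0229


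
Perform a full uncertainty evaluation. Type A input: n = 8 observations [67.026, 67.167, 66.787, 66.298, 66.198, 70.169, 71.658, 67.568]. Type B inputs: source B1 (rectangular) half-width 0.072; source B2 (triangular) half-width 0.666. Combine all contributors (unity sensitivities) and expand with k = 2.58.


mean = (67.026 + 67.167 + 66.787 + 66.298 + 66.198 + 70.169 + 71.658 + 67.568) / 8 = 67.858875
s = sqrt(sum((x - mean)^2)/(n-1)) = 1.9773995
u_A = s / sqrt(n) = 1.9773995 / sqrt(8) = 0.6991163
u_B1 = 0.072 / sqrt(3) = 0.041569219
u_B2 = 0.666 / sqrt(6) = 0.27189336
uc = sqrt(0.6991163^2 + 0.041569219^2 + 0.27189336^2) = 0.75127731
U = k * uc = 2.58 * 0.75127731
U = 1.9383

1.9383


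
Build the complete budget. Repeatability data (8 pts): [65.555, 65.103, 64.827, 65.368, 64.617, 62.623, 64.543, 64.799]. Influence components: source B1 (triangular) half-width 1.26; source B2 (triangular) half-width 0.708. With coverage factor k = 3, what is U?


mean = (65.555 + 65.103 + 64.827 + 65.368 + 64.617 + 62.623 + 64.543 + 64.799) / 8 = 64.679375
s = sqrt(sum((x - mean)^2)/(n-1)) = 0.9029833
u_A = s / sqrt(n) = 0.9029833 / sqrt(8) = 0.31925281
u_B1 = 1.26 / sqrt(6) = 0.51439285
u_B2 = 0.708 / sqrt(6) = 0.28903979
uc = sqrt(0.31925281^2 + 0.51439285^2 + 0.28903979^2) = 0.67086985
U = k * uc = 3 * 0.67086985
U = 2.0126

2.0126


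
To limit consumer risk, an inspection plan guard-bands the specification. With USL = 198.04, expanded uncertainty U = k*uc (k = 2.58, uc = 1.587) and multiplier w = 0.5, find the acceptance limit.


U = k * uc = 2.58 * 1.587 = 4.09446
guard band g = w * U = 0.5 * 4.09446 = 2.04723
AL = USL - g = 198.04 - 2.04723
AL = 195.9928

195.9928


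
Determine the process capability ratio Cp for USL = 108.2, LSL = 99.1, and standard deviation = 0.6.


Cp = (USL - LSL) / (6 * sigma)
= (108.2 - 99.1) / (6 * 0.6)
= 9.1000 / 3.6000
= 2.5278

2.5278


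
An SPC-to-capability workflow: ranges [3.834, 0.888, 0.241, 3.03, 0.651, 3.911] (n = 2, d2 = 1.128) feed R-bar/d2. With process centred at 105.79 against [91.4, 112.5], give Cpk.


R_bar = (3.834 + 0.888 + 0.241 + 3.03 + 0.651 + 3.911) / 6 = 2.0925
sigma = R_bar / d2 = 2.0925 / 1.128 = 1.8550532
Cp = (USL - LSL)/(6*sigma) = (112.5 - 91.4)/(6*1.8550532) = 1.8957
Cpu = (112.5 - 105.79)/(3*1.8550532) = 1.2057
Cpl = (105.79 - 91.4)/(3*1.8550532) = 2.5857
Cpk = min(Cpu, Cpl) = 1.2057

1.2057


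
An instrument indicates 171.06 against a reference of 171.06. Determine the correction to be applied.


Correction = standard - reading
= 171.06 - 171.06
= 0

0


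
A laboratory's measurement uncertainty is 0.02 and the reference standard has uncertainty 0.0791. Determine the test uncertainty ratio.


TUR = u_lab / u_ref
= 0.02 / 0.0791
= 0.2528

0.2528


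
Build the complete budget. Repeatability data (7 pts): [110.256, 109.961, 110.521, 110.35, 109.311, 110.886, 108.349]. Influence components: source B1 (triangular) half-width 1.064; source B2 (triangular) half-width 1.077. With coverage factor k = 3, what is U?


mean = (110.256 + 109.961 + 110.521 + 110.35 + 109.311 + 110.886 + 108.349) / 7 = 109.9477143
s = sqrt(sum((x - mean)^2)/(n-1)) = 0.85900906
u_A = s / sqrt(n) = 0.85900906 / sqrt(7) = 0.32467491
u_B1 = 1.064 / sqrt(6) = 0.43437618
u_B2 = 1.077 / sqrt(6) = 0.43968341
uc = sqrt(0.32467491^2 + 0.43437618^2 + 0.43968341^2) = 0.69815325
U = k * uc = 3 * 0.69815325
U = 2.0945

2.0945


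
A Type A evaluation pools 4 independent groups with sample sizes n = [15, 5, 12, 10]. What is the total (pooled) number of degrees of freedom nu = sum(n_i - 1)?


nu = sum_i (n_i - 1)
nu = ((15 - 1) + (5 - 1) + (12 - 1) + (10 - 1))
nu = 14 + 4 + 11 + 9
nu = 38

38


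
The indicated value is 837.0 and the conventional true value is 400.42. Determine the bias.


Systematic error = measured - true
= 837.0 - 400.42
= 436.5800

436.5800


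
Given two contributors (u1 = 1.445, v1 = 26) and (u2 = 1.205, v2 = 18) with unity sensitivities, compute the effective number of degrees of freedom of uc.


uc = sqrt(u1^2 + u2^2) = sqrt(1.445^2 + 1.205^2) = 1.8815021
v_eff = uc^4 / (u1^4/v1 + u2^4/v2)
= 1.8815021^4 / (1.445^4/26 + 1.205^4/18)
= 12.531955 / 0.28481851
v_eff = 43.9998

43.9998


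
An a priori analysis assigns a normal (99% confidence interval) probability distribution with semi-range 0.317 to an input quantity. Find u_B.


u_B = half_width / 2.576
u_B = 0.317 / 2.576
u_B = 0.1231

0.1231


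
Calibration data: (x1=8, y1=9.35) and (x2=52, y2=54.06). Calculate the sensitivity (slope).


slope = (y2 - y1) / (x2 - x1)
= (54.06 - 9.35) / (52 - 8)
= 44.7100 / 44
= 1.0161

1.0161


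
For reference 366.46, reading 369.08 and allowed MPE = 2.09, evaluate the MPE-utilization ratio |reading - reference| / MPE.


e = indication - reference = 369.08 - 366.46 = 2.6200
|e| = 2.6200
ratio = |e| / MPE = 2.6200 / 2.09
ratio = 1.2536

1.2536


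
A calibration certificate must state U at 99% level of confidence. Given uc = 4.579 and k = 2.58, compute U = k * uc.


U = k * uc
U = 2.58 * 4.579
U = 11.8138

11.8138


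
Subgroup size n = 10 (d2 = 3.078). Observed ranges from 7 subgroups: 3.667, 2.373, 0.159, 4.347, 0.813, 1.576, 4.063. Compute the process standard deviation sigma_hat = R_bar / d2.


R_bar = (3.667 + 2.373 + 0.159 + 4.347 + 0.813 + 1.576 + 4.063) / 7
R_bar = 16.998 / 7 = 2.4282857
sigma_hat = R_bar / d2 = 2.4282857 / 3.078 = 0.7889

0.7889


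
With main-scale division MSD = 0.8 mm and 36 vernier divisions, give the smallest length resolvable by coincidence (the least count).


LC = MSD / n_div
= 0.8 / 36
= 0.0222

0.0222


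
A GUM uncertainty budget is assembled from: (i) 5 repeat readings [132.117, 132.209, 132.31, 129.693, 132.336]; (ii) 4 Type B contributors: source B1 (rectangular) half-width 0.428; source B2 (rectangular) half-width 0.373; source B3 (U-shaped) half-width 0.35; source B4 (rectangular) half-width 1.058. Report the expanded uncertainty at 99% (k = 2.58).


mean = (132.117 + 132.209 + 132.31 + 129.693 + 132.336) / 5 = 131.733
s = sqrt(sum((x - mean)^2)/(n-1)) = 1.1436969
u_A = s / sqrt(n) = 1.1436969 / sqrt(5) = 0.5114768
u_B1 = 0.428 / sqrt(3) = 0.24710592
u_B2 = 0.373 / sqrt(3) = 0.21535165
u_B3 = 0.35 / sqrt(2) = 0.24748737
u_B4 = 1.058 / sqrt(3) = 0.61083658
uc = sqrt(0.5114768^2 + 0.24710592^2 + 0.21535165^2 + 0.24748737^2 + 0.61083658^2) = 0.8963356
U = k * uc = 2.58 * 0.8963356
U = 2.3125

2.3125


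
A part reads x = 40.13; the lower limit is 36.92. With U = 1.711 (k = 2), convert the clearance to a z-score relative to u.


u = U / k = 1.711 / 2 = 0.8555
margin = |LSL - x| = |36.92 - 40.13| = 3.21
z = margin / u = 3.21 / 0.8555
z = 3.7522

3.7522


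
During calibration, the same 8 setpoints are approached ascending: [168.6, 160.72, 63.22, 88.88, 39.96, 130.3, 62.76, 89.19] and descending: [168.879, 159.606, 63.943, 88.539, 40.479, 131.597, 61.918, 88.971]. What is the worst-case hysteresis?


|168.6 - 168.879| = 0.2790
|160.72 - 159.606| = 1.1140
|63.22 - 63.943| = 0.7230
|88.88 - 88.539| = 0.3410
|39.96 - 40.479| = 0.5190
|130.3 - 131.597| = 1.2970
|62.76 - 61.918| = 0.8420
|89.19 - 88.971| = 0.2190
hysteresis = max(diffs) = 1.2970

1.2970


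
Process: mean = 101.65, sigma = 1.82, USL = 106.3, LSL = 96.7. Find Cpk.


Cpu = (USL - mean) / (3*sigma) = (106.3 - 101.65) / (3*1.82) = 0.8516
Cpl = (mean - LSL) / (3*sigma) = (101.65 - 96.7) / (3*1.82) = 0.9066
Cpk = min(Cpu, Cpl) = 0.8516

0.8516


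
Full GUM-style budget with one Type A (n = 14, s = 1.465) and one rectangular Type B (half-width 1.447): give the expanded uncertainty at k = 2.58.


u_A = s / sqrt(n) = 1.465 / sqrt(14) = 0.39153772
u_B = half_width / sqrt(3) = 1.447 / sqrt(3) = 0.83542584
uc = sqrt(u_A^2 + u_B^2) = sqrt(0.39153772^2 + 0.83542584^2) = 0.92262567
U = k * uc = 2.58 * 0.92262567
U = 2.3804

2.3804


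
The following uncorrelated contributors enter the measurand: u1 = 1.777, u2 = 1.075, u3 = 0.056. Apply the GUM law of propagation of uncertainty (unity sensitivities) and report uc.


uc = sqrt(1.777^2 + 1.075^2 + 0.056^2)
uc = sqrt(4.31649)
uc = 2.0776

2.0776


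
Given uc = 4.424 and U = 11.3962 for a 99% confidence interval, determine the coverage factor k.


k = U / uc
k = 11.3962 / 4.424
k = 2.576

2.576


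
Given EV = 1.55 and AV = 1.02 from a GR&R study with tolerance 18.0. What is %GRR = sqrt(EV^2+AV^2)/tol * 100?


GRR = sqrt(EV^2 + AV^2) = sqrt(1.55^2 + 1.02^2) = 1.8555053
%GRR = GRR / tol * 100 = 1.8555053 / 18.0 * 100
%GRR = 10.3084

10.3084


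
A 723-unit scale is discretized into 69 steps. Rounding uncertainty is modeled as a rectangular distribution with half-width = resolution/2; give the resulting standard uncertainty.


resolution = range / divisions
resolution = 723 / 69 = 10.478261
u_res = resolution / (2*sqrt(3))
u_res = 10.478261 / 3.4641016
u_res = 3.0248

3.0248


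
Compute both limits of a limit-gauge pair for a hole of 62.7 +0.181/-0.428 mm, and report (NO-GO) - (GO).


GO = nominal - lower_tol (smallest hole = maximum material condition)
GO = 62.7 - 0.428 = 62.272
NO-GO = nominal + upper_tol (largest hole = least material condition)
NO-GO = 62.7 + 0.181 = 62.881
spread = NO-GO - GO = 62.881 - 62.272 = 0.6090

0.6090


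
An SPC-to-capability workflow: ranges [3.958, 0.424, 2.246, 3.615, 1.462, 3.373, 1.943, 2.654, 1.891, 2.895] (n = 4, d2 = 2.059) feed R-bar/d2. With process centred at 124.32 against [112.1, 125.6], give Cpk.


R_bar = (3.958 + 0.424 + 2.246 + 3.615 + 1.462 + 3.373 + 1.943 + 2.654 + 1.891 + 2.895) / 10 = 2.4461
sigma = R_bar / d2 = 2.4461 / 2.059 = 1.1880039
Cp = (USL - LSL)/(6*sigma) = (125.6 - 112.1)/(6*1.1880039) = 1.8939
Cpu = (125.6 - 124.32)/(3*1.1880039) = 0.3591
Cpl = (124.32 - 112.1)/(3*1.1880039) = 3.4287
Cpk = min(Cpu, Cpl) = 0.3591

0.3591


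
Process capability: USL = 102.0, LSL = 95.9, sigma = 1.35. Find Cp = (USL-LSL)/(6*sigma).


Cp = (USL - LSL) / (6 * sigma)
= (102.0 - 95.9) / (6 * 1.35)
= 6.1000 / 8.1000
= 0.7531

0.7531


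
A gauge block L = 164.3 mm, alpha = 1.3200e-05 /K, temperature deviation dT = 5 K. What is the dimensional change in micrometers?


dL = L * alpha * dT
= 164.3 * 1.3200e-05 * 5
= 0.0108438 mm
dL_um = 0.0108438 * 1000 = 10.8438 um

10.8438


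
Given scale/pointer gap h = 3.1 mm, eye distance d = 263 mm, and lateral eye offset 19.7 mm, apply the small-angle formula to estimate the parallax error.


error = h * offset / d
= 3.1 * 19.7 / 263
= 0.2322

0.2322


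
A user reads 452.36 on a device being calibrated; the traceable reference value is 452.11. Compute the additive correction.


Correction = standard - reading
= 452.11 - 452.36
= -0.2500

-0.2500


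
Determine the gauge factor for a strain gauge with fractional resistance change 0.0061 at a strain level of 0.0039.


GF = (dR/R) / epsilon
= 0.0061 / 0.0039
= 1.5641

1.5641


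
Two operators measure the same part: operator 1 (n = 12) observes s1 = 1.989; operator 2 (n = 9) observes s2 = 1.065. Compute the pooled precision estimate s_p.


s_p = sqrt(((n1-1)*s1^2 + (n2-1)*s2^2) / (n1+n2-2))
numerator = (12-1)*1.989^2 + (9-1)*1.065^2 = 43.517331 + 9.0738 = 52.591131
denominator = 12 + 9 - 2 = 19
s_p^2 = 52.591131 / 19 = 2.7679543
s_p = sqrt(2.7679543) = 1.6637

1.6637


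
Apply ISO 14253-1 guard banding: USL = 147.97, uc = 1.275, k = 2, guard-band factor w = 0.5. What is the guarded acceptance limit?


U = k * uc = 2 * 1.275 = 2.55
guard band g = w * U = 0.5 * 2.55 = 1.275
AL = USL - g = 147.97 - 1.275
AL = 146.6950

146.6950


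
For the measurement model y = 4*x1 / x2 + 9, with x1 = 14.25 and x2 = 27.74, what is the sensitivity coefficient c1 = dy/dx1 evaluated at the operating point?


y = 4*x1 / x2 + 9
dy/dx1 = 4/x2
Evaluate at x2 = 27.74: c1 = 4 / 27.74
c1 = 0.1442

0.1442


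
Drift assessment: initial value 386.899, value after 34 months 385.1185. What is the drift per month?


rate = (v2 - v1) / months
= (385.1185 - 386.899) / 34
= -1.7805 / 34
= -0.0524

-0.0524


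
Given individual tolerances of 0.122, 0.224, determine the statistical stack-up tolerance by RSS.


RSS = sqrt(0.122^2 + 0.224^2)
= sqrt(0.06506)
= 0.2551

0.2551


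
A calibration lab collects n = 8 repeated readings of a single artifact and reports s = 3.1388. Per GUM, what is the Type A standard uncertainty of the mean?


u_A = s / sqrt(n)
u_A = 3.1388 / sqrt(8)
u_A = 3.1388 / 2.8284271
u_A = 1.1097

1.1097


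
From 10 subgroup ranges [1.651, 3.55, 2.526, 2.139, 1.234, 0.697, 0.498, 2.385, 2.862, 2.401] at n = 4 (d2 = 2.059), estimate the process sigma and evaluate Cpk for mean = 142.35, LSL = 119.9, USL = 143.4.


R_bar = (1.651 + 3.55 + 2.526 + 2.139 + 1.234 + 0.697 + 0.498 + 2.385 + 2.862 + 2.401) / 10 = 1.9943
sigma = R_bar / d2 = 1.9943 / 2.059 = 0.96857698
Cp = (USL - LSL)/(6*sigma) = (143.4 - 119.9)/(6*0.96857698) = 4.0437
Cpu = (143.4 - 142.35)/(3*0.96857698) = 0.3614
Cpl = (142.35 - 119.9)/(3*0.96857698) = 7.7261
Cpk = min(Cpu, Cpl) = 0.3614

0.3614


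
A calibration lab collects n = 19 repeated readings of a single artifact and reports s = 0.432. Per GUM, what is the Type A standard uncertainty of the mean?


u_A = s / sqrt(n)
u_A = 0.432 / sqrt(19)
u_A = 0.432 / 4.3588989
u_A = 0.0991

0.0991


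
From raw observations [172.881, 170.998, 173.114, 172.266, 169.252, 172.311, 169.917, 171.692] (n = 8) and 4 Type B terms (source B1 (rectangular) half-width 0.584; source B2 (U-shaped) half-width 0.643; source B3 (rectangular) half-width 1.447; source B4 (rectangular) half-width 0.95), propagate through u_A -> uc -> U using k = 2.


mean = (172.881 + 170.998 + 173.114 + 172.266 + 169.252 + 172.311 + 169.917 + 171.692) / 8 = 171.553875
s = sqrt(sum((x - mean)^2)/(n-1)) = 1.3929247
u_A = s / sqrt(n) = 1.3929247 / sqrt(8) = 0.49247325
u_B1 = 0.584 / sqrt(3) = 0.33717256
u_B2 = 0.643 / sqrt(2) = 0.45466966
u_B3 = 1.447 / sqrt(3) = 0.83542584
u_B4 = 0.95 / sqrt(3) = 0.54848276
uc = sqrt(0.49247325^2 + 0.33717256^2 + 0.45466966^2 + 0.83542584^2 + 0.54848276^2) = 1.2496837
U = k * uc = 2 * 1.2496837
U = 2.4994

2.4994


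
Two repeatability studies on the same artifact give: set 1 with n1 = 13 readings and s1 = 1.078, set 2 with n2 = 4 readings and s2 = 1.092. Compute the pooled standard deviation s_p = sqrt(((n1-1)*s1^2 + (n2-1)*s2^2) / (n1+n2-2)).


s_p = sqrt(((n1-1)*s1^2 + (n2-1)*s2^2) / (n1+n2-2))
numerator = (13-1)*1.078^2 + (4-1)*1.092^2 = 13.945008 + 3.577392 = 17.5224
denominator = 13 + 4 - 2 = 15
s_p^2 = 17.5224 / 15 = 1.16816
s_p = sqrt(1.16816) = 1.0808

1.0808


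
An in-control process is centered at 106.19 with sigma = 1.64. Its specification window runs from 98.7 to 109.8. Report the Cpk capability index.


Cpu = (USL - mean) / (3*sigma) = (109.8 - 106.19) / (3*1.64) = 0.7337
Cpl = (mean - LSL) / (3*sigma) = (106.19 - 98.7) / (3*1.64) = 1.5224
Cpk = min(Cpu, Cpl) = 0.7337

0.7337


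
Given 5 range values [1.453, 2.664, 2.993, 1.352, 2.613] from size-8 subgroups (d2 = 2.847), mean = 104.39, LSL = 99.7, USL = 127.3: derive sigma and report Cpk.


R_bar = (1.453 + 2.664 + 2.993 + 1.352 + 2.613) / 5 = 2.215
sigma = R_bar / d2 = 2.215 / 2.847 = 0.77801194
Cp = (USL - LSL)/(6*sigma) = (127.3 - 99.7)/(6*0.77801194) = 5.9125
Cpu = (127.3 - 104.39)/(3*0.77801194) = 9.8156
Cpl = (104.39 - 99.7)/(3*0.77801194) = 2.0094
Cpk = min(Cpu, Cpl) = 2.0094

2.0094


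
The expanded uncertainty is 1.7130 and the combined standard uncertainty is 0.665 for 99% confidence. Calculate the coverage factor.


k = U / uc
k = 1.7130 / 0.665
k = 2.576

2.576


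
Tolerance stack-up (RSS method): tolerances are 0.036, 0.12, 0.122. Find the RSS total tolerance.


RSS = sqrt(0.036^2 + 0.12^2 + 0.122^2)
= sqrt(0.03058)
= 0.1749

0.1749


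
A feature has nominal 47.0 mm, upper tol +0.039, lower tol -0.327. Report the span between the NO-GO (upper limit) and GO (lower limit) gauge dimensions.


GO = nominal - lower_tol (smallest hole = maximum material condition)
GO = 47.0 - 0.327 = 46.673
NO-GO = nominal + upper_tol (largest hole = least material condition)
NO-GO = 47.0 + 0.039 = 47.039
spread = NO-GO - GO = 47.039 - 46.673 = 0.3660

0.3660


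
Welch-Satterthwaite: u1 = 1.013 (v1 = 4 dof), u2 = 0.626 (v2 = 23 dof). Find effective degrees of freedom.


uc = sqrt(u1^2 + u2^2) = sqrt(1.013^2 + 0.626^2) = 1.1908169
v_eff = uc^4 / (u1^4/v1 + u2^4/v2)
= 1.1908169^4 / (1.013^4/4 + 0.626^4/23)
= 2.0108513 / 0.26993252
v_eff = 7.4495

7.4495


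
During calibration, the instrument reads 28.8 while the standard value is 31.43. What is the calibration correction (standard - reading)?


Correction = standard - reading
= 31.43 - 28.8
= 2.6300

2.6300


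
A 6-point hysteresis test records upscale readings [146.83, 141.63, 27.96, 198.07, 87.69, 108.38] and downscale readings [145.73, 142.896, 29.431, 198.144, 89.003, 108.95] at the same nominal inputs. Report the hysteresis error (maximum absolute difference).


|146.83 - 145.73| = 1.1000
|141.63 - 142.896| = 1.2660
|27.96 - 29.431| = 1.4710
|198.07 - 198.144| = 0.0740
|87.69 - 89.003| = 1.3130
|108.38 - 108.95| = 0.5700
hysteresis = max(diffs) = 1.4710

1.4710
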